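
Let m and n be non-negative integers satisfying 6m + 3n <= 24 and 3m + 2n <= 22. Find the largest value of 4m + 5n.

(m,n)=(0,8) is feasible, giving 40.
(m,n)=(0,7) is feasible, giving 35.
No feasible integer point exceeds 40.

40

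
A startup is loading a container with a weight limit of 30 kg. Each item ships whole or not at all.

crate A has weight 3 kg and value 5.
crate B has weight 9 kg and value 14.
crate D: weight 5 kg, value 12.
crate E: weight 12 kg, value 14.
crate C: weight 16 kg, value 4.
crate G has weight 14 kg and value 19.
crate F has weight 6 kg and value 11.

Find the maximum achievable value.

This is a 0-1 knapsack instance.
Allowing fractional choices, the relaxed optimum would be about 51.5, but items are indivisible.
crate A + crate D + crate G + crate F: weight 3 + 5 + 14 + 6 = 28 ≤ 30, value 5 + 12 + 19 + 11 = 47.
crate A + crate B + crate D + crate E: weight 3 + 9 + 5 + 12 = 29 ≤ 30, value 5 + 14 + 12 + 14 = 45.
crate B + crate D + crate G: weight 9 + 5 + 14 = 28 ≤ 30, value 14 + 12 + 19 = 45.
Best is crate A, crate D, crate G, and crate F with total value 47.

47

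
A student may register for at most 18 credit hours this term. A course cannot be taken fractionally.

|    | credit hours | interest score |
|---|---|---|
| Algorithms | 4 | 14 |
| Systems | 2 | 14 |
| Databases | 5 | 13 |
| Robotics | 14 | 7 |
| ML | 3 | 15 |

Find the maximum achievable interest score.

56

Algorithms + Systems + Databases + ML: credit hours 4 + 2 + 5 + 3 = 14 ≤ 18, interest score 14 + 14 + 13 + 15 = 56.
Algorithms + Systems + ML: credit hours 4 + 2 + 3 = 9 ≤ 18, interest score 14 + 14 + 15 = 43.
Best is Algorithms, Systems, Databases, and ML with total interest score 56.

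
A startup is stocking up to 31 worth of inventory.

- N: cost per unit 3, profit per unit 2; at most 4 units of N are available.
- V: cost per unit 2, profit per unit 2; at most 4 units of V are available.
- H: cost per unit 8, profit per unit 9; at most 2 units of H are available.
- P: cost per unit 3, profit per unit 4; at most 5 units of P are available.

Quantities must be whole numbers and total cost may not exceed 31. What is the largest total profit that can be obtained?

38

This is a bounded integer knapsack.
Take 2×H and 5×P: cost 31 ≤ 31, profit 2·9 + 5·4 = 38.
P has the best ratio (4/3) and is taken to its limit of 5; remaining capacity is filled optimally with the others.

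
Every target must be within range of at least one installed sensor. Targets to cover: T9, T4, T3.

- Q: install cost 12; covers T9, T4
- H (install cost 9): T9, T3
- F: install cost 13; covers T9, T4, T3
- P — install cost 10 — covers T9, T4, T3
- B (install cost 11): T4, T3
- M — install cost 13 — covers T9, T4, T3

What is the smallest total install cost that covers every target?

10

P alone covers T9, T4, T3 — every target.
Total install cost: 10.
No cover costs less than 10.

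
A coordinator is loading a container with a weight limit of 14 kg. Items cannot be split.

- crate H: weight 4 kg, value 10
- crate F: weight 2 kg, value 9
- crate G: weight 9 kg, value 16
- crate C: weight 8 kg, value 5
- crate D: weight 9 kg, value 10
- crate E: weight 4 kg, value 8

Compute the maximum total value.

This is a 0-1 knapsack instance.
Allowing fractional choices, the relaxed optimum would be about 34.1, but items are indivisible.
crate H + crate F + crate E: weight 4 + 2 + 4 = 10 ≤ 14, value 10 + 9 + 8 = 27.
crate H + crate G: weight 4 + 9 = 13 ≤ 14, value 10 + 16 = 26.
Best is crate H, crate F, and crate E with total value 27.

27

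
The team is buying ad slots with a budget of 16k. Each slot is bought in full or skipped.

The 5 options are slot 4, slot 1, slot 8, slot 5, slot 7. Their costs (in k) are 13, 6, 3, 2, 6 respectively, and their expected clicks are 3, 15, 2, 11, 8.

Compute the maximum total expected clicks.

Take slot 1, slot 5, and slot 7: cost 6 + 2 + 6 = 14 ≤ 16, expected clicks 15 + 11 + 8 = 34.
No other feasible combination does better.

34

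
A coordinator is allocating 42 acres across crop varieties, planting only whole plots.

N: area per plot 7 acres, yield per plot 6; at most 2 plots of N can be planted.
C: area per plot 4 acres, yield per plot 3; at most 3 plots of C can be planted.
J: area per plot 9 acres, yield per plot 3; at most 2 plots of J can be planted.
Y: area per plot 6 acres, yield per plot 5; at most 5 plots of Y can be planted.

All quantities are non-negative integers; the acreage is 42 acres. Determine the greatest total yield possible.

35

N has the best ratio (6/7); taking only N gives at most 2×6 = 12 (stopped by the supply cap of 2).
Mixing does better — 2×N, 1×C, and 4×Y: area 42 ≤ 42, yield 2·6 + 1·3 + 4·5 = 35.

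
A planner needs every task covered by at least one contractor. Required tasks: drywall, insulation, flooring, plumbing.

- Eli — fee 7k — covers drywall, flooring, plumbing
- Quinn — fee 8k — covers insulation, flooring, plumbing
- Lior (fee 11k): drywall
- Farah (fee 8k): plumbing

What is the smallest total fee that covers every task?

15

Choose Eli and Quinn: together they cover drywall, insulation, flooring, plumbing — every task.
Total fee: 7 + 8 = 15.
No cover costs less than 15.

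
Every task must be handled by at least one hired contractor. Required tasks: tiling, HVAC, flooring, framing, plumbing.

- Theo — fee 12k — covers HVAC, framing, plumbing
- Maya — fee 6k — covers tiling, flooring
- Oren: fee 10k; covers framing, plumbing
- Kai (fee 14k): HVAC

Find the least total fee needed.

18

Choose Theo and Maya: together they cover tiling, HVAC, flooring, framing, plumbing — every task.
Total fee: 12 + 6 = 18.
No cover costs less than 18.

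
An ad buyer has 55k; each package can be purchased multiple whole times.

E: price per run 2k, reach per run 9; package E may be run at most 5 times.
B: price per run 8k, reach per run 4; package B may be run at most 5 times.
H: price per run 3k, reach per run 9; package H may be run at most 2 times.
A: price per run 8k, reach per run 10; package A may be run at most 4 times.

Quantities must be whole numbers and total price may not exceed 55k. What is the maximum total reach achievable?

This is a bounded integer knapsack.
5×E, 2×H, and 4×A: price 48 ≤ 55, reach 5·9 + 2·9 + 4·10 = 103.
4×E, 1×B, 2×H, and 4×A: price 54 ≤ 55, reach 4·9 + 1·4 + 2·9 + 4·10 = 98.
Best is 103.

103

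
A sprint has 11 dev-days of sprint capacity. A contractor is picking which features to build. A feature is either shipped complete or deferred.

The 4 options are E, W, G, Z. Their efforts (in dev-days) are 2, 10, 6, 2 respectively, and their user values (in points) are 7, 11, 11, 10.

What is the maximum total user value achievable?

28

Treat it as a binary knapsack problem.
Allowing fractional choices, the relaxed optimum would be about 29.1, but features are indivisible.
E + G: effort 2 + 6 = 8 ≤ 11, user value 7 + 11 = 18.
E + G + Z: effort 2 + 6 + 2 = 10 ≤ 11, user value 7 + 11 + 10 = 28.
G + Z: effort 6 + 2 = 8 ≤ 11, user value 11 + 10 = 21.
Best is E, G, and Z with total user value 28.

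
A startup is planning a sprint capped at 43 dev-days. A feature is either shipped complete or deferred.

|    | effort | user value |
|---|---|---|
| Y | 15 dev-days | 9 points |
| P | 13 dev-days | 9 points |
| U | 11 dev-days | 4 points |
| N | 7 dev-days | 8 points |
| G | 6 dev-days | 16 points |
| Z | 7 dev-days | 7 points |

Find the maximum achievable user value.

Take Y, P, N, and G: effort 15 + 13 + 7 + 6 = 41 ≤ 43, user value 9 + 9 + 8 + 16 = 42.
No other feasible combination does better.

42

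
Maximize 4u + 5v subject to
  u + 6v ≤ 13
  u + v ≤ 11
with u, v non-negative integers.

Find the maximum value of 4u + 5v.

44

(u,v)=(11,0) is feasible, giving 44.
(u,v)=(10,0) is feasible, giving 40.
(u,v)=(9,0) is feasible, giving 36.
Maximum is 44 at (u,v)=(11,0).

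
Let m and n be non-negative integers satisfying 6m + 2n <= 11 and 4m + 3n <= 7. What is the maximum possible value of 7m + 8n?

16

The continuous relaxation peaks at (0, 2.33) with value 18.67; rounding to a feasible lattice point costs some objective.
(m,n)=(0,2): 6·0+2·2=4≤11, 4·0+3·2=6≤7, objective 16.
(m,n)=(1,1): 6·1+2·1=8≤11, 4·1+3·1=7≤7, objective 15.
(m,n)=(0,1): 6·0+2·1=2≤11, 4·0+3·1=3≤7, objective 8.
No feasible integer point exceeds 16.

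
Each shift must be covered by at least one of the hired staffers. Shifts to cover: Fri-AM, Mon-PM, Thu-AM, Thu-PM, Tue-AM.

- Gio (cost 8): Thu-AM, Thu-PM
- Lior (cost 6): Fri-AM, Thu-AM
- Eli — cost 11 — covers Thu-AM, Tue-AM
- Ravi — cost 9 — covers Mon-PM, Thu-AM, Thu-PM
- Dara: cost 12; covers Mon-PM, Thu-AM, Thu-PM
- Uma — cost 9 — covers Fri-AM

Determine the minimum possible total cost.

26

Choose Lior, Eli, and Ravi: together they cover Fri-AM, Mon-PM, Thu-AM, Thu-PM, Tue-AM — every shift.
Total cost: 6 + 11 + 9 = 26.
No cover costs less than 26.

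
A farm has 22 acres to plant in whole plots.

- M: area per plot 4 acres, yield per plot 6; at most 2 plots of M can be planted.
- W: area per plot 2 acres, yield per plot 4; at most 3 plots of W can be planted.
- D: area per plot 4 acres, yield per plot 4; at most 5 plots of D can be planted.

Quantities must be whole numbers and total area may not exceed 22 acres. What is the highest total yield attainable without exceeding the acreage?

32

W has the best ratio (4/2); taking only W gives at most 3×4 = 12 (stopped by the supply cap of 3).
Mixing does better — 2×M, 3×W, and 2×D: area 22 ≤ 22, yield 2·6 + 3·4 + 2·4 = 32.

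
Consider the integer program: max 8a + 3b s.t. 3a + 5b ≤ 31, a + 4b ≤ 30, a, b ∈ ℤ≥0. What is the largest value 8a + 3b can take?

80

The continuous relaxation peaks at (10.3, 0) with value 82.67; rounding to a feasible lattice point costs some objective.
(a,b)=(10,0): 3·10+5·0=30≤31, 1·10+4·0=10≤30, objective 80.
(a,b)=(9,0): 3·9+5·0=27≤31, 1·9+4·0=9≤30, objective 72.
Maximum is 80 at (a,b)=(10,0).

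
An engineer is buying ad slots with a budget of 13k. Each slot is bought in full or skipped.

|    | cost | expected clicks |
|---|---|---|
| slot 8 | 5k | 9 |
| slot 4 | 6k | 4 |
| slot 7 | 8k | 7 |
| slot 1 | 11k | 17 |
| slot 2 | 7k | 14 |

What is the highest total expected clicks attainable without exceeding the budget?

23

This is an integer program with binary decision variables.
Allowing fractional choices, the relaxed optimum would be about 24.5, but ad slots are indivisible.
slot 4 + slot 2: cost 6 + 7 = 13 ≤ 13, expected clicks 4 + 14 = 18.
slot 8 + slot 2: cost 5 + 7 = 12 ≤ 13, expected clicks 9 + 14 = 23.
Best is slot 8 and slot 2 with total expected clicks 23.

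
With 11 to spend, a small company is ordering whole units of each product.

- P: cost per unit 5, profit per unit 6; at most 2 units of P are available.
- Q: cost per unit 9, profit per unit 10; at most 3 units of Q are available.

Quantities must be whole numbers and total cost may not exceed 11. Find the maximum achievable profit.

12

P has the best ratio (6/5); taking only P gives at most 2×6 = 12 (stopped by the cost limit).
Optimal: 2×P: cost 10 ≤ 11, profit 2·6 = 12.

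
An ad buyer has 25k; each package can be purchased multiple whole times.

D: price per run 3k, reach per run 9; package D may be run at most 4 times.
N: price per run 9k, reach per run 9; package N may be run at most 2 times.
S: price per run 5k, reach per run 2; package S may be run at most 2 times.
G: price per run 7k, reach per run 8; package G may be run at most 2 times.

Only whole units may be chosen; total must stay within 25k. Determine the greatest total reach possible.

D has the best ratio (9/3); taking only D gives at most 4×9 = 36 (stopped by the supply cap of 4).
Mixing does better — 4×D, 1×S, and 1×G: price 24 ≤ 25, reach 4·9 + 1·2 + 1·8 = 46.

46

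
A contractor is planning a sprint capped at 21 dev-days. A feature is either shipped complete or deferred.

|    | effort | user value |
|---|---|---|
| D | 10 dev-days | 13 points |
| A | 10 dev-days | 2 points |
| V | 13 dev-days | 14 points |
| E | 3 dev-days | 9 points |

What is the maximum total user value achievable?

Take V and E: effort 13 + 3 = 16 ≤ 21, user value 14 + 9 = 23.
No other feasible combination does better.

23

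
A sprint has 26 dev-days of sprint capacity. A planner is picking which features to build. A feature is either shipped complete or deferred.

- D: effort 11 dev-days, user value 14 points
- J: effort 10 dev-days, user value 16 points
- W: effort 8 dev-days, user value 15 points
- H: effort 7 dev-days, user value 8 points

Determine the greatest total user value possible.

39

J + W: effort 10 + 8 = 18 ≤ 26, user value 16 + 15 = 31.
D + W + H: effort 11 + 8 + 7 = 26 ≤ 26, user value 14 + 15 + 8 = 37.
J + W + H: effort 10 + 8 + 7 = 25 ≤ 26, user value 16 + 15 + 8 = 39.
Best is J, W, and H with total user value 39.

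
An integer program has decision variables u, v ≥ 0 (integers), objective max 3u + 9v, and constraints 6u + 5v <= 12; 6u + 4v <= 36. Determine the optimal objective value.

18

The continuous relaxation peaks at (0, 2.4) with value 21.60; rounding to a feasible lattice point costs some objective.
(u,v)=(0,2): 6·0+5·2=10≤12, 6·0+4·2=8≤36, objective 18.
(u,v)=(1,1): 6·1+5·1=11≤12, 6·1+4·1=10≤36, objective 12.
No feasible integer point exceeds 18.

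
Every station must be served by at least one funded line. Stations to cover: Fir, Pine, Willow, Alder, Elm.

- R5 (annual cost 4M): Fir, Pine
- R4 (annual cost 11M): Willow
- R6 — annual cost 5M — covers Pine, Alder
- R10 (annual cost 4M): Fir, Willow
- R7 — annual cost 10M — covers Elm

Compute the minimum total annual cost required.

The greedy cost-per-new-station heuristic would pick R5, R10, R6, and R7 for 23, but a cheaper cover exists.
Choose R6, R10, and R7: together they cover Fir, Pine, Willow, Alder, Elm — every station.
Total annual cost: 5 + 4 + 10 = 19.
No cover costs less than 19.

19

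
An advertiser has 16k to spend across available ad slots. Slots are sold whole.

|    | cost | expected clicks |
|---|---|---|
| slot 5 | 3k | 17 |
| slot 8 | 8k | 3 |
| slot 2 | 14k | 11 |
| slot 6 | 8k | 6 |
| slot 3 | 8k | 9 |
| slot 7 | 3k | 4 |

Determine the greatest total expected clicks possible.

30

slot 5 + slot 3 + slot 7: cost 3 + 8 + 3 = 14 ≤ 16, expected clicks 17 + 9 + 4 = 30.
slot 5 + slot 6 + slot 7: cost 3 + 8 + 3 = 14 ≤ 16, expected clicks 17 + 6 + 4 = 27.
slot 5 + slot 3: cost 3 + 8 = 11 ≤ 16, expected clicks 17 + 9 = 26.
Best is slot 5, slot 3, and slot 7 with total expected clicks 30.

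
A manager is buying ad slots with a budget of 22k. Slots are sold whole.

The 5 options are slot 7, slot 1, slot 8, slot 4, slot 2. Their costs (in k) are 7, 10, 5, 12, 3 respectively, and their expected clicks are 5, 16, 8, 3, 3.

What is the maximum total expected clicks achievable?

This is an integer program with binary decision variables.
Take slot 7, slot 1, and slot 8: cost 7 + 10 + 5 = 22 ≤ 22, expected clicks 5 + 16 + 8 = 29.
No other feasible combination does better.

29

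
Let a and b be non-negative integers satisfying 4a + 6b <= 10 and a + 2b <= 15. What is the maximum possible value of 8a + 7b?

16

The continuous relaxation peaks at (2.5, 0) with value 20.00; rounding to a feasible lattice point costs some objective.
(a,b)=(2,0): 4·2+6·0=8≤10, 1·2+2·0=2≤15, objective 16.
(a,b)=(1,1): 4·1+6·1=10≤10, 1·1+2·1=3≤15, objective 15.
(a,b)=(1,0): 4·1+6·0=4≤10, 1·1+2·0=1≤15, objective 8.
The best lattice point is (2,0), giving 16.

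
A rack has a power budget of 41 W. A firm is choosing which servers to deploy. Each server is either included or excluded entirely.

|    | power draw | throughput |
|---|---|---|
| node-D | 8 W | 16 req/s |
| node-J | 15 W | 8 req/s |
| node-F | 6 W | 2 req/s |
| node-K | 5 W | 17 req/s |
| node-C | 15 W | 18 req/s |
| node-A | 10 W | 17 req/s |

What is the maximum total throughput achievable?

This is a 0-1 knapsack instance.
Allowing fractional choices, the relaxed optimum would be about 69.6, but servers are indivisible.
node-F + node-K + node-C + node-A: power draw 6 + 5 + 15 + 10 = 36 ≤ 41, throughput 2 + 17 + 18 + 17 = 54.
node-D + node-J + node-K + node-A: power draw 8 + 15 + 5 + 10 = 38 ≤ 41, throughput 16 + 8 + 17 + 17 = 58.
node-D + node-K + node-C + node-A: power draw 8 + 5 + 15 + 10 = 38 ≤ 41, throughput 16 + 17 + 18 + 17 = 68.
Best is node-D, node-K, node-C, and node-A with total throughput 68.

68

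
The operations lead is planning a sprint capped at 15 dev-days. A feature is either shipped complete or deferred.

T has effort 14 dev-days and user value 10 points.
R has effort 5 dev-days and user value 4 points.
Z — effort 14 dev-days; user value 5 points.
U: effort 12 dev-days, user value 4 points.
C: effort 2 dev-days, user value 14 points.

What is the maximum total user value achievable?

Allowing fractional choices, the relaxed optimum would be about 23.7, but features are indivisible.
U + C: effort 12 + 2 = 14 ≤ 15, user value 4 + 14 = 18.
R + C: effort 5 + 2 = 7 ≤ 15, user value 4 + 14 = 18.
The maximum user value is 18; one optimal choice is R and C.

18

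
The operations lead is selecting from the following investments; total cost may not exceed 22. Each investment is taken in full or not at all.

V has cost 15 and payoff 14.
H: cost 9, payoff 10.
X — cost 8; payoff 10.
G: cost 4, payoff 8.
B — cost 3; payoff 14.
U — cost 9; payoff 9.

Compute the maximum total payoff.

Take V, G, and B: cost 15 + 4 + 3 = 22 ≤ 22, payoff 14 + 8 + 14 = 36.
No other feasible combination does better.

36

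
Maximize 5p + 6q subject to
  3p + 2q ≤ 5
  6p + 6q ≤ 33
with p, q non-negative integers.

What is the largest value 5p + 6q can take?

The continuous relaxation peaks at (0, 2.5) with value 15.00; rounding to a feasible lattice point costs some objective.
(p,q)=(0,2): 3·0+2·2=4≤5, 6·0+6·2=12≤33, objective 12.
(p,q)=(1,1): 3·1+2·1=5≤5, 6·1+6·1=12≤33, objective 11.
(p,q)=(0,1): 3·0+2·1=2≤5, 6·0+6·1=6≤33, objective 6.
Maximum is 12 at (p,q)=(0,2).

12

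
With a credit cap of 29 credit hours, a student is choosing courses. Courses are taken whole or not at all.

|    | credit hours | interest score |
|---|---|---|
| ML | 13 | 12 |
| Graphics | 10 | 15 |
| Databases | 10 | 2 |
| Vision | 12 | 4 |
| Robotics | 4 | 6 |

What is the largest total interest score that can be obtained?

33

ML + Graphics + Robotics: credit hours 13 + 10 + 4 = 27 ≤ 29, interest score 12 + 15 + 6 = 33.
ML + Graphics: credit hours 13 + 10 = 23 ≤ 29, interest score 12 + 15 = 27.
Best is ML, Graphics, and Robotics with total interest score 33.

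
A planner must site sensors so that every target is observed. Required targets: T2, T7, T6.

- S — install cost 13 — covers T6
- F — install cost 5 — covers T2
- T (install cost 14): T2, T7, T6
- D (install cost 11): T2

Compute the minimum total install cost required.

T alone covers T2, T7, T6 — every target.
Total install cost: 14.
No cover costs less than 14.

14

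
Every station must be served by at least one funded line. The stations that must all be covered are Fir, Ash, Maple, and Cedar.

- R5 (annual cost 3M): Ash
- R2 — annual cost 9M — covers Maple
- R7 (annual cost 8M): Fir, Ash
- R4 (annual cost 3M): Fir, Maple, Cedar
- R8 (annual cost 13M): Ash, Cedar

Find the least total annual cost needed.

6

Choose R5 and R4: together they cover Fir, Ash, Maple, Cedar — every station.
Total annual cost: 3 + 3 = 6.
No cover costs less than 6.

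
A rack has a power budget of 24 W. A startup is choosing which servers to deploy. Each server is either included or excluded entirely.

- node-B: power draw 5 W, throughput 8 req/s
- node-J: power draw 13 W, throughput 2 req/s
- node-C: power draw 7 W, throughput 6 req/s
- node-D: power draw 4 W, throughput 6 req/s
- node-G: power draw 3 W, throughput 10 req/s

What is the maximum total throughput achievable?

30

Allowing fractional choices, the relaxed optimum would be about 30.8, but servers are indivisible.
node-B + node-C + node-D + node-G: power draw 5 + 7 + 4 + 3 = 19 ≤ 24, throughput 8 + 6 + 6 + 10 = 30.
node-B + node-D + node-G: power draw 5 + 4 + 3 = 12 ≤ 24, throughput 8 + 6 + 10 = 24.
Best is node-B, node-C, node-D, and node-G with total throughput 30.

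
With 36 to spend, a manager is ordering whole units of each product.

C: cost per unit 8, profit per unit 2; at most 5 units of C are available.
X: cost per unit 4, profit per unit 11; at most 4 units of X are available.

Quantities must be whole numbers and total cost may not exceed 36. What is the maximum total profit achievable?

48

This is a bounded integer knapsack.
X has the best ratio (11/4); taking only X gives at most 4×11 = 44 (stopped by the supply cap of 4).
Mixing does better — 2×C and 4×X: cost 32 ≤ 36, profit 2·2 + 4·11 = 48.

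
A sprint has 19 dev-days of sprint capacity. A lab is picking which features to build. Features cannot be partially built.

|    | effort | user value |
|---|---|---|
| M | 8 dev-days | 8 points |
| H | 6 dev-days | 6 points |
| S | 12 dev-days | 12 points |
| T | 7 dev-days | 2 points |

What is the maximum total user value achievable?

18

S + T: effort 12 + 7 = 19 ≤ 19, user value 12 + 2 = 14.
M + H: effort 8 + 6 = 14 ≤ 19, user value 8 + 6 = 14.
H + S: effort 6 + 12 = 18 ≤ 19, user value 6 + 12 = 18.
Best is H and S with total user value 18.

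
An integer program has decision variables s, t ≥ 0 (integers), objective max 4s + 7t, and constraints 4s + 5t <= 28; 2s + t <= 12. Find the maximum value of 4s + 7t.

Relaxing integrality, the LP optimum is 39.20 at (s,t) = (0, 5.6), which is not an integer point.
(s,t)=(2,4): 4·2+5·4=28≤28, 2·2+1·4=8≤12, objective 36.
(s,t)=(0,5): 4·0+5·5=25≤28, 2·0+1·5=5≤12, objective 35.
The best lattice point is (2,4), giving 36.

36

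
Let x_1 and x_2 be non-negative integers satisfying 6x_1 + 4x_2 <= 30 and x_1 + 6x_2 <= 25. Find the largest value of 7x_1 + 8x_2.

45

Relaxing integrality, the LP optimum is 47.50 at (x_1,x_2) = (2.5, 3.75), which is not an integer point.
(x_1,x_2)=(3,3): 6·3+4·3=30≤30, 1·3+6·3=21≤25, objective 45.
(x_1,x_2)=(1,4): 6·1+4·4=22≤30, 1·1+6·4=25≤25, objective 39.
(x_1,x_2)=(2,3): 6·2+4·3=24≤30, 1·2+6·3=20≤25, objective 38.
Maximum is 45 at (x_1,x_2)=(3,3).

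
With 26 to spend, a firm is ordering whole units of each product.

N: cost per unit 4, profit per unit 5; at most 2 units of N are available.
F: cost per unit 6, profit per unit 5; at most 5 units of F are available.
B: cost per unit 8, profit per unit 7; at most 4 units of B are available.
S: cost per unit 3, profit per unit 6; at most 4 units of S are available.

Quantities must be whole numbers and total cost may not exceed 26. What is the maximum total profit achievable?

2×N, 1×F, and 4×S: cost 26 ≤ 26, profit 2·5 + 1·5 + 4·6 = 39.
1×F, 1×B, and 4×S: cost 26 ≤ 26, profit 1·5 + 1·7 + 4·6 = 36.
Best is 39.

39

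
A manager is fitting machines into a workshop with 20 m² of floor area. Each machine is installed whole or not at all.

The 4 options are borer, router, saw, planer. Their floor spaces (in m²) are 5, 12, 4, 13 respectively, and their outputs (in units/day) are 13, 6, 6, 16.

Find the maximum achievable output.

29

Take borer and planer: floor space 5 + 13 = 18 ≤ 20, output 13 + 16 = 29.
No other feasible combination does better.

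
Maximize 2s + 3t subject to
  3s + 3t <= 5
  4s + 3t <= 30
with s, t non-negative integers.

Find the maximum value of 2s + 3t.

(s,t)=(0,1): 3·0+3·1=3≤5, 4·0+3·1=3≤30, objective 3.
(s,t)=(1,0): 3·1+3·0=3≤5, 4·1+3·0=4≤30, objective 2.
(s,t)=(0,0): 3·0+3·0=0≤5, 4·0+3·0=0≤30, objective 0.
Maximum is 3 at (s,t)=(0,1).

3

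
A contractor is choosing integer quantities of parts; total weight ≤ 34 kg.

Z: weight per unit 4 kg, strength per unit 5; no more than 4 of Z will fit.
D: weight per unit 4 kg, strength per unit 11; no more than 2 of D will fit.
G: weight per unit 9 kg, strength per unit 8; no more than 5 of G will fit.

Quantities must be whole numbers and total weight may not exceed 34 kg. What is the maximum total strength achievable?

50

D has the best ratio (11/4); taking only D gives at most 2×11 = 22 (stopped by the supply cap of 2).
Mixing does better — 4×Z, 2×D, and 1×G: weight 33 ≤ 34, strength 4·5 + 2·11 + 1·8 = 50.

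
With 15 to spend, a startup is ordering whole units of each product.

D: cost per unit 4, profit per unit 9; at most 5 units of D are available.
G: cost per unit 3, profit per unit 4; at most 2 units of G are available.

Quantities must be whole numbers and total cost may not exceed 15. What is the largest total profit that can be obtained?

3×D and 1×G: cost 15 ≤ 15, profit 3·9 + 1·4 = 31.
3×D: cost 12 ≤ 15, profit 3·9 = 27.
Best is 31.

31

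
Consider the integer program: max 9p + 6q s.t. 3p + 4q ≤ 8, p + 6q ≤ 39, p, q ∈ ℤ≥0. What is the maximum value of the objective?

18

(p,q)=(2,0): 3·2+4·0=6≤8, 1·2+6·0=2≤39, objective 18.
(p,q)=(1,1): 3·1+4·1=7≤8, 1·1+6·1=7≤39, objective 15.
(p,q)=(1,0): 3·1+4·0=3≤8, 1·1+6·0=1≤39, objective 9.
No feasible integer point exceeds 18.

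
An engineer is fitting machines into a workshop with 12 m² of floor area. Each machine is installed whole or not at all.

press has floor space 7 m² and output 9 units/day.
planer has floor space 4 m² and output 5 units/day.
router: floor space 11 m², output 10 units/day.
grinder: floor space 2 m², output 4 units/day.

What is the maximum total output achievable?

14

Treat it as a binary knapsack problem.
Allowing fractional choices, the relaxed optimum would be about 16.8, but machines are indivisible.
press + grinder: floor space 7 + 2 = 9 ≤ 12, output 9 + 4 = 13.
press + planer: floor space 7 + 4 = 11 ≤ 12, output 9 + 5 = 14.
Best is press and planer with total output 14.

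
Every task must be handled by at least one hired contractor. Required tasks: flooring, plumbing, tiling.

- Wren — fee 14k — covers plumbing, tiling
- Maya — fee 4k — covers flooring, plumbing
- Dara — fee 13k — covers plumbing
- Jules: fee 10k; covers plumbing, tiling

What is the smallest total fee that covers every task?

14

Choose Maya and Jules: together they cover flooring, plumbing, tiling — every task.
Total fee: 4 + 10 = 14.
No cover costs less than 14.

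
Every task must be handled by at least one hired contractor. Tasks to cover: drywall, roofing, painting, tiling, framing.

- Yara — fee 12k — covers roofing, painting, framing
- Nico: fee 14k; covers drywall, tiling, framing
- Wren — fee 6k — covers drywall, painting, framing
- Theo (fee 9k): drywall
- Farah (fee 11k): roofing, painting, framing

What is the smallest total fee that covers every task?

The greedy cost-per-new-task heuristic would pick Wren, Farah, and Nico for 31, but a cheaper cover exists.
Choose Nico and Farah: together they cover drywall, roofing, painting, tiling, framing — every task.
Total fee: 14 + 11 = 25.
No cover costs less than 25.

25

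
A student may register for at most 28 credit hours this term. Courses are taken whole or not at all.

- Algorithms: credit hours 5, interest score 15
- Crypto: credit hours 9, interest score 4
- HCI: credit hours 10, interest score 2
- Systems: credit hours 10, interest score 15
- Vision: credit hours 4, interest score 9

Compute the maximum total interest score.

43

Algorithms + Crypto + Systems + Vision: credit hours 5 + 9 + 10 + 4 = 28 ≤ 28, interest score 15 + 4 + 15 + 9 = 43.
Algorithms + Systems + Vision: credit hours 5 + 10 + 4 = 19 ≤ 28, interest score 15 + 15 + 9 = 39.
Algorithms + Crypto + Systems: credit hours 5 + 9 + 10 = 24 ≤ 28, interest score 15 + 4 + 15 = 34.
Best is Algorithms, Crypto, Systems, and Vision with total interest score 43.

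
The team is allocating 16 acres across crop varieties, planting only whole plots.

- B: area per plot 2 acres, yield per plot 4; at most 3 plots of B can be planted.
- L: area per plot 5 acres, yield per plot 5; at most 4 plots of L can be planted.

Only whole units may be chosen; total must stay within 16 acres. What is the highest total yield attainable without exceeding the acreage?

This is a bounded integer knapsack.
B has the best ratio (4/2); taking only B gives at most 3×4 = 12 (stopped by the supply cap of 3).
Mixing does better — 3×B and 2×L: area 16 ≤ 16, yield 3·4 + 2·5 = 22.

22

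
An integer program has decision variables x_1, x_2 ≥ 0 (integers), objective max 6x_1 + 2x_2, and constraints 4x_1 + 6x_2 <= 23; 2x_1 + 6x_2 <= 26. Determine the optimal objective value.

30

(x_1,x_2)=(5,0): 4·5+6·0=20≤23, 2·5+6·0=10≤26, objective 30.
(x_1,x_2)=(4,1): 4·4+6·1=22≤23, 2·4+6·1=14≤26, objective 26.
The best lattice point is (5,0), giving 30.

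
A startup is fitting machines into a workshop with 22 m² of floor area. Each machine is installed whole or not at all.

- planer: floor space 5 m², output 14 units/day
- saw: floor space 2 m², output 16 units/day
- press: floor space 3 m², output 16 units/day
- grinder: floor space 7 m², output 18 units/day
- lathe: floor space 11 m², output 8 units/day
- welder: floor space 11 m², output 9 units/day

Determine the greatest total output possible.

Allowing fractional choices, the relaxed optimum would be about 68.1, but machines are indivisible.
planer + saw + press + lathe: floor space 5 + 2 + 3 + 11 = 21 ≤ 22, output 14 + 16 + 16 + 8 = 54.
planer + saw + press + grinder: floor space 5 + 2 + 3 + 7 = 17 ≤ 22, output 14 + 16 + 16 + 18 = 64.
planer + saw + press + welder: floor space 5 + 2 + 3 + 11 = 21 ≤ 22, output 14 + 16 + 16 + 9 = 55.
Best is planer, saw, press, and grinder with total output 64.

64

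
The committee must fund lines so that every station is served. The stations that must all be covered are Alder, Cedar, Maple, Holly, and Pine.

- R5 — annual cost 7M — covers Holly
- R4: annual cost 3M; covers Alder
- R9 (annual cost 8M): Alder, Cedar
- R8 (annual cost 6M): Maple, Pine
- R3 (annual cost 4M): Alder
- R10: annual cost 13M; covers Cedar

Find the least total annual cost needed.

The greedy cost-per-new-station heuristic would pick R4, R8, R5, and R9 for 24, but a cheaper cover exists.
Choose R5, R9, and R8: together they cover Alder, Cedar, Maple, Holly, Pine — every station.
Total annual cost: 7 + 8 + 6 = 21.
No cover costs less than 21.

21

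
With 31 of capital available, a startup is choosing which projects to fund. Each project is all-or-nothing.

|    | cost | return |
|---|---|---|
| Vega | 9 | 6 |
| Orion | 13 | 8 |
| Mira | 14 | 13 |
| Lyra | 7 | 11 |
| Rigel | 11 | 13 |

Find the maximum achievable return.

32

Vega + Lyra + Rigel: cost 9 + 7 + 11 = 27 ≤ 31, return 6 + 11 + 13 = 30.
Vega + Mira + Lyra: cost 9 + 14 + 7 = 30 ≤ 31, return 6 + 13 + 11 = 30.
Orion + Lyra + Rigel: cost 13 + 7 + 11 = 31 ≤ 31, return 8 + 11 + 13 = 32.
Best is Orion, Lyra, and Rigel with total return 32.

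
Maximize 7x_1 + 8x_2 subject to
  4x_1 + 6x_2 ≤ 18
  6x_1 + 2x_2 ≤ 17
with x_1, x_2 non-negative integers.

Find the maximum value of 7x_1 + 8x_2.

24

Relaxing integrality, the LP optimum is 27.93 at (x_1,x_2) = (2.36, 1.43), which is not an integer point.
(x_1,x_2)=(0,3): 4·0+6·3=18≤18, 6·0+2·3=6≤17, objective 24.
(x_1,x_2)=(1,2): 4·1+6·2=16≤18, 6·1+2·2=10≤17, objective 23.
The best lattice point is (0,3), giving 24.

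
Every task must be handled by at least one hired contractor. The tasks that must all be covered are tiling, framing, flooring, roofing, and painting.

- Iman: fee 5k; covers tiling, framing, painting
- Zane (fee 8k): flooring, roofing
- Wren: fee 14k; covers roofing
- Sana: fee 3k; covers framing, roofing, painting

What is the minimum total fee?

13

The greedy cost-per-new-task heuristic would pick Sana, Iman, and Zane for 16, but a cheaper cover exists.
Choose Iman and Zane: together they cover tiling, framing, flooring, roofing, painting — every task.
Total fee: 5 + 8 = 13.
No cover costs less than 13.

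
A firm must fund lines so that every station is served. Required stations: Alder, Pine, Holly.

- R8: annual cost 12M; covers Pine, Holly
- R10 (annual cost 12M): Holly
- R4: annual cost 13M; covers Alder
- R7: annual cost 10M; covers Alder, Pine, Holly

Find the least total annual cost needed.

R7 alone covers Alder, Pine, Holly — every station.
Total annual cost: 10.
No cover costs less than 10.

10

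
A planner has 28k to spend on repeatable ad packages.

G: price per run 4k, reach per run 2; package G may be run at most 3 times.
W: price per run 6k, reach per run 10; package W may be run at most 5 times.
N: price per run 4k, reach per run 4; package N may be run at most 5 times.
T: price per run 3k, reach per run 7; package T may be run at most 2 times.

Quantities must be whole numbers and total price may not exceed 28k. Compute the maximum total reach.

48

This is a bounded integer knapsack.
Take 3×W, 1×N, and 2×T: price 28 ≤ 28, reach 3·10 + 1·4 + 2·7 = 48.
T has the best ratio (7/3) and is taken to its limit of 2; remaining capacity is filled optimally with the others.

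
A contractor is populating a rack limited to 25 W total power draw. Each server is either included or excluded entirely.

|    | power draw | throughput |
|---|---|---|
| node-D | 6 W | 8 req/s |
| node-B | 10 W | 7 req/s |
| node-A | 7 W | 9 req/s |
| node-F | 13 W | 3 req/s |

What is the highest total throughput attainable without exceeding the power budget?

Take node-D, node-B, and node-A: power draw 6 + 10 + 7 = 23 ≤ 25, throughput 8 + 7 + 9 = 24.
No other feasible combination does better.

24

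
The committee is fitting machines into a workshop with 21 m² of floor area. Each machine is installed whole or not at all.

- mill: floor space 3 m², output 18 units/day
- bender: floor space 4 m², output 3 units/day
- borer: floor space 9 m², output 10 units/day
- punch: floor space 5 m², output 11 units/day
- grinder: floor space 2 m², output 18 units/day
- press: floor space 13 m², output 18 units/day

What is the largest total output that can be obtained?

57

mill + grinder + press: floor space 3 + 2 + 13 = 18 ≤ 21, output 18 + 18 + 18 = 54.
mill + borer + punch + grinder: floor space 3 + 9 + 5 + 2 = 19 ≤ 21, output 18 + 10 + 11 + 18 = 57.
Best is mill, borer, punch, and grinder with total output 57.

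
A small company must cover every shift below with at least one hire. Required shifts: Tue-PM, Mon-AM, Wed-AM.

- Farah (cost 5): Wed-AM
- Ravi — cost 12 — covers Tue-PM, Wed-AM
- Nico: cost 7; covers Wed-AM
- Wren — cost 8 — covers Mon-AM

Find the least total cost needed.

The greedy cost-per-new-shift heuristic would pick Farah, Wren, and Ravi for 25, but a cheaper cover exists.
Choose Ravi and Wren: together they cover Tue-PM, Mon-AM, Wed-AM — every shift.
Total cost: 12 + 8 = 20.
No cover costs less than 20.

20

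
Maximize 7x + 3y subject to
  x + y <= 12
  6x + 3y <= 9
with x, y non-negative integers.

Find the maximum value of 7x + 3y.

(x,y)=(1,1): 1·1+1·1=2≤12, 6·1+3·1=9≤9, objective 10.
(x,y)=(1,0): 1·1+1·0=1≤12, 6·1+3·0=6≤9, objective 7.
Maximum is 10 at (x,y)=(1,1).

10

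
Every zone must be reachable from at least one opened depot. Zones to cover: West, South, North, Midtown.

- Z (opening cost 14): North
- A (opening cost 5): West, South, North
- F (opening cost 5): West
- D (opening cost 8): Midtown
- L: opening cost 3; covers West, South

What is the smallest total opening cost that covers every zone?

13

The greedy cost-per-new-zone heuristic would pick L, A, and D for 16, but a cheaper cover exists.
Choose A and D: together they cover West, South, North, Midtown — every zone.
Total opening cost: 5 + 8 = 13.
No cover costs less than 13.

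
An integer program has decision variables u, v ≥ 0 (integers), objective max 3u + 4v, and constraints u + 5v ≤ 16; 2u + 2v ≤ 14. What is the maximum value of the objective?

Relaxing integrality, the LP optimum is 23.25 at (u,v) = (4.75, 2.25), which is not an integer point.
(u,v)=(5,2) is feasible, giving 23.
(u,v)=(6,1) is feasible, giving 22.
(u,v)=(4,2) is feasible, giving 20.
No feasible integer point exceeds 23.

23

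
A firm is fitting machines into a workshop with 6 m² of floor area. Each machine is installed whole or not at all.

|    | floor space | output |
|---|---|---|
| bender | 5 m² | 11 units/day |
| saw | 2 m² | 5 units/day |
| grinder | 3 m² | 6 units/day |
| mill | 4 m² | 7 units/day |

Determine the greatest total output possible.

This is a 0-1 knapsack instance.
Allowing fractional choices, the relaxed optimum would be about 13.8, but machines are indivisible.
saw + mill: floor space 2 + 4 = 6 ≤ 6, output 5 + 7 = 12.
saw + grinder: floor space 2 + 3 = 5 ≤ 6, output 5 + 6 = 11.
bender: floor space 5 ≤ 6, output 11.
Best is saw and mill with total output 12.

12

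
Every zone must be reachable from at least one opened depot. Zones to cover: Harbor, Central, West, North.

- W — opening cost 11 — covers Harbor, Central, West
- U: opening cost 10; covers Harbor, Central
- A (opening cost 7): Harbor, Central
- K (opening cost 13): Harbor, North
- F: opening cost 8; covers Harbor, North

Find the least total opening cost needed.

19

This is a weighted set-cover instance.
Choose W and F: together they cover Harbor, Central, West, North — every zone.
Total opening cost: 11 + 8 = 19.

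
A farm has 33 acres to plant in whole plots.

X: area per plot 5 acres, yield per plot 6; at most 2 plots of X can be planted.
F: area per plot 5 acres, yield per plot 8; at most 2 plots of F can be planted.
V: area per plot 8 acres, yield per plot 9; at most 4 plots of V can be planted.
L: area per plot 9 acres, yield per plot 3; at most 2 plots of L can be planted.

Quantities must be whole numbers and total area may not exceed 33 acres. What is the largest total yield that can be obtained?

F has the best ratio (8/5); taking only F gives at most 2×8 = 16 (stopped by the supply cap of 2).
Mixing does better — 1×X, 2×F, and 2×V: area 31 ≤ 33, yield 1·6 + 2·8 + 2·9 = 40.

40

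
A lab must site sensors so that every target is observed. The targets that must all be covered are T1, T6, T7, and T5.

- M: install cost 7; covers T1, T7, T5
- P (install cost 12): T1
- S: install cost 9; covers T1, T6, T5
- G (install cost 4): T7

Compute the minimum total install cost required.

13

This is a weighted set-cover instance.
Choose S and G: together they cover T1, T6, T7, T5 — every target.
Total install cost: 9 + 4 = 13.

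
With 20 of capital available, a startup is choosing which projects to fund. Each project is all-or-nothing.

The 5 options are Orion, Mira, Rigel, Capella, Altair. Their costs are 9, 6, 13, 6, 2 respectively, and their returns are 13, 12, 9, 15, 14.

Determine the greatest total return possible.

Allowing fractional choices, the relaxed optimum would be about 49.7, but projects are indivisible.
Mira + Capella + Altair: cost 6 + 6 + 2 = 14 ≤ 20, return 12 + 15 + 14 = 41.
Orion + Capella + Altair: cost 9 + 6 + 2 = 17 ≤ 20, return 13 + 15 + 14 = 42.
Orion + Mira + Altair: cost 9 + 6 + 2 = 17 ≤ 20, return 13 + 12 + 14 = 39.
Best is Orion, Capella, and Altair with total return 42.

42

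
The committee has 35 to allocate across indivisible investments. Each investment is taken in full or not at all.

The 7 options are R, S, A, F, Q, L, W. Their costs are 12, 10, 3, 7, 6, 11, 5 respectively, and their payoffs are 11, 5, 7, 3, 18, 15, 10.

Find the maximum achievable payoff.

55

R + Q + L + W: cost 12 + 6 + 11 + 5 = 34 ≤ 35, payoff 11 + 18 + 15 + 10 = 54.
S + A + Q + L + W: cost 10 + 3 + 6 + 11 + 5 = 35 ≤ 35, payoff 5 + 7 + 18 + 15 + 10 = 55.
A + F + Q + L + W: cost 3 + 7 + 6 + 11 + 5 = 32 ≤ 35, payoff 7 + 3 + 18 + 15 + 10 = 53.
Best is S, A, Q, L, and W with total payoff 55.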